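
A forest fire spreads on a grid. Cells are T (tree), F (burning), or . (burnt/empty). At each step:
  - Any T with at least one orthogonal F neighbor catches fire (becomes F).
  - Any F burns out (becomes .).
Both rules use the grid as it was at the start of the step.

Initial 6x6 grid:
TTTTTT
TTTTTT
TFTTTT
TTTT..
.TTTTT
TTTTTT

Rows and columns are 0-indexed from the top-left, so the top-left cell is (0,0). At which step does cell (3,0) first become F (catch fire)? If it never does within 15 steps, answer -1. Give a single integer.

Step 1: cell (3,0)='T' (+4 fires, +1 burnt)
Step 2: cell (3,0)='F' (+7 fires, +4 burnt)
  -> target ignites at step 2
Step 3: cell (3,0)='.' (+7 fires, +7 burnt)
Step 4: cell (3,0)='.' (+6 fires, +7 burnt)
Step 5: cell (3,0)='.' (+4 fires, +6 burnt)
Step 6: cell (3,0)='.' (+3 fires, +4 burnt)
Step 7: cell (3,0)='.' (+1 fires, +3 burnt)
Step 8: cell (3,0)='.' (+0 fires, +1 burnt)
  fire out at step 8

2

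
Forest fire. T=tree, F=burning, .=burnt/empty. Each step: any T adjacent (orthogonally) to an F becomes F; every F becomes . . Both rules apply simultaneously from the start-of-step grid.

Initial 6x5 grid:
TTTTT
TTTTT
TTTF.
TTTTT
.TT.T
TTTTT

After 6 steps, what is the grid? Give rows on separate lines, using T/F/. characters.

Step 1: 3 trees catch fire, 1 burn out
  TTTTT
  TTTFT
  TTF..
  TTTFT
  .TT.T
  TTTTT
Step 2: 6 trees catch fire, 3 burn out
  TTTFT
  TTF.F
  TF...
  TTF.F
  .TT.T
  TTTTT
Step 3: 7 trees catch fire, 6 burn out
  TTF.F
  TF...
  F....
  TF...
  .TF.F
  TTTTT
Step 4: 6 trees catch fire, 7 burn out
  TF...
  F....
  .....
  F....
  .F...
  TTFTF
Step 5: 3 trees catch fire, 6 burn out
  F....
  .....
  .....
  .....
  .....
  TF.F.
Step 6: 1 trees catch fire, 3 burn out
  .....
  .....
  .....
  .....
  .....
  F....

.....
.....
.....
.....
.....
F....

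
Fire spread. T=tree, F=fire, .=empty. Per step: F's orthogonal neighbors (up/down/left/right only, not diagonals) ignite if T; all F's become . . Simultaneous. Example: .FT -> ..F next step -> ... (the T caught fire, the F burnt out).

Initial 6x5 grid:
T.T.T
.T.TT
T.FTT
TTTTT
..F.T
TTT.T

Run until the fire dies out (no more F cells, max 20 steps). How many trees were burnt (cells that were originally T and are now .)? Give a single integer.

Step 1: +3 fires, +2 burnt (F count now 3)
Step 2: +5 fires, +3 burnt (F count now 5)
Step 3: +4 fires, +5 burnt (F count now 4)
Step 4: +3 fires, +4 burnt (F count now 3)
Step 5: +1 fires, +3 burnt (F count now 1)
Step 6: +0 fires, +1 burnt (F count now 0)
Fire out after step 6
Initially T: 19, now '.': 27
Total burnt (originally-T cells now '.'): 16

Answer: 16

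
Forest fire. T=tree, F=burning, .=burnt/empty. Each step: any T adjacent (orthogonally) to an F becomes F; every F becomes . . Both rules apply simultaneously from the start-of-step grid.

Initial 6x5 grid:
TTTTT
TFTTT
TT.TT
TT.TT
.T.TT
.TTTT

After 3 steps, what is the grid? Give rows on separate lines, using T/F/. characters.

Step 1: 4 trees catch fire, 1 burn out
  TFTTT
  F.FTT
  TF.TT
  TT.TT
  .T.TT
  .TTTT
Step 2: 5 trees catch fire, 4 burn out
  F.FTT
  ...FT
  F..TT
  TF.TT
  .T.TT
  .TTTT
Step 3: 5 trees catch fire, 5 burn out
  ...FT
  ....F
  ...FT
  F..TT
  .F.TT
  .TTTT

...FT
....F
...FT
F..TT
.F.TT
.TTTT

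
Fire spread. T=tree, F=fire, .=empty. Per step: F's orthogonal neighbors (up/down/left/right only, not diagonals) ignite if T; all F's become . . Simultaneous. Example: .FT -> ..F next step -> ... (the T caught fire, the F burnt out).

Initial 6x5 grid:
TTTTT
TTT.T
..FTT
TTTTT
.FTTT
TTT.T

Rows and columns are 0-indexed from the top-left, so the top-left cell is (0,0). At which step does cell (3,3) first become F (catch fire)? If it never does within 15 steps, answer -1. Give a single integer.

Step 1: cell (3,3)='T' (+6 fires, +2 burnt)
Step 2: cell (3,3)='F' (+8 fires, +6 burnt)
  -> target ignites at step 2
Step 3: cell (3,3)='.' (+6 fires, +8 burnt)
Step 4: cell (3,3)='.' (+3 fires, +6 burnt)
Step 5: cell (3,3)='.' (+0 fires, +3 burnt)
  fire out at step 5

2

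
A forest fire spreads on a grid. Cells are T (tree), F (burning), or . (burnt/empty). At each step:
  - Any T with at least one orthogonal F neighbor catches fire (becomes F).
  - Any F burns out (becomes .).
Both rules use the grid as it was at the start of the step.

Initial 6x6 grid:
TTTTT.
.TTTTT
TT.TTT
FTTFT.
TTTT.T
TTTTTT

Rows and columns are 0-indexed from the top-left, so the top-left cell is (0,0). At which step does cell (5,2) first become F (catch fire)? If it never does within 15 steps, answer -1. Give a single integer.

Step 1: cell (5,2)='T' (+7 fires, +2 burnt)
Step 2: cell (5,2)='T' (+7 fires, +7 burnt)
Step 3: cell (5,2)='F' (+8 fires, +7 burnt)
  -> target ignites at step 3
Step 4: cell (5,2)='.' (+5 fires, +8 burnt)
Step 5: cell (5,2)='.' (+2 fires, +5 burnt)
Step 6: cell (5,2)='.' (+0 fires, +2 burnt)
  fire out at step 6

3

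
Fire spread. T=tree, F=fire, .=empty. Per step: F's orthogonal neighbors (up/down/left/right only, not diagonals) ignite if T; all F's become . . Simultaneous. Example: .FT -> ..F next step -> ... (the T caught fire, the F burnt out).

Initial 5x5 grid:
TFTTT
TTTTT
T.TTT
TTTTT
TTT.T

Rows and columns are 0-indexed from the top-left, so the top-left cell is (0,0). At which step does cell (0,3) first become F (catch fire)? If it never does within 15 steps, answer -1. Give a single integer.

Step 1: cell (0,3)='T' (+3 fires, +1 burnt)
Step 2: cell (0,3)='F' (+3 fires, +3 burnt)
  -> target ignites at step 2
Step 3: cell (0,3)='.' (+4 fires, +3 burnt)
Step 4: cell (0,3)='.' (+4 fires, +4 burnt)
Step 5: cell (0,3)='.' (+5 fires, +4 burnt)
Step 6: cell (0,3)='.' (+2 fires, +5 burnt)
Step 7: cell (0,3)='.' (+1 fires, +2 burnt)
Step 8: cell (0,3)='.' (+0 fires, +1 burnt)
  fire out at step 8

2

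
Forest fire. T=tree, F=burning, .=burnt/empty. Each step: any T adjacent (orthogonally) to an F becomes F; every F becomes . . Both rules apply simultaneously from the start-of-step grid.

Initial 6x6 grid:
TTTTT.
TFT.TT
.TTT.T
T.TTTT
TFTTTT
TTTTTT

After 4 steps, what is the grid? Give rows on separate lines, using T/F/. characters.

Step 1: 7 trees catch fire, 2 burn out
  TFTTT.
  F.F.TT
  .FTT.T
  T.TTTT
  F.FTTT
  TFTTTT
Step 2: 8 trees catch fire, 7 burn out
  F.FTT.
  ....TT
  ..FT.T
  F.FTTT
  ...FTT
  F.FTTT
Step 3: 5 trees catch fire, 8 burn out
  ...FT.
  ....TT
  ...F.T
  ...FTT
  ....FT
  ...FTT
Step 4: 4 trees catch fire, 5 burn out
  ....F.
  ....TT
  .....T
  ....FT
  .....F
  ....FT

....F.
....TT
.....T
....FT
.....F
....FT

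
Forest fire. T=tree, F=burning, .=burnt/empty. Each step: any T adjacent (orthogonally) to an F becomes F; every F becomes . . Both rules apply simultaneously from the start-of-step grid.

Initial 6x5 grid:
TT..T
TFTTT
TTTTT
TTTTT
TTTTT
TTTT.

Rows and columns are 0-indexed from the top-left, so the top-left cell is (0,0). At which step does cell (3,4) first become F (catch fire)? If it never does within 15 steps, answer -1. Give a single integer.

Step 1: cell (3,4)='T' (+4 fires, +1 burnt)
Step 2: cell (3,4)='T' (+5 fires, +4 burnt)
Step 3: cell (3,4)='T' (+5 fires, +5 burnt)
Step 4: cell (3,4)='T' (+6 fires, +5 burnt)
Step 5: cell (3,4)='F' (+4 fires, +6 burnt)
  -> target ignites at step 5
Step 6: cell (3,4)='.' (+2 fires, +4 burnt)
Step 7: cell (3,4)='.' (+0 fires, +2 burnt)
  fire out at step 7

5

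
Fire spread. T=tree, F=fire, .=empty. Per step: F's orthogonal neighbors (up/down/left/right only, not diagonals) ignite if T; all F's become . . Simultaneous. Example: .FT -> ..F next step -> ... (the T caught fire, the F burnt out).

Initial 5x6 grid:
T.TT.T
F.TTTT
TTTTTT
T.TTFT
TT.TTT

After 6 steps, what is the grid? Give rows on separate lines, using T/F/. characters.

Step 1: 6 trees catch fire, 2 burn out
  F.TT.T
  ..TTTT
  FTTTFT
  T.TF.F
  TT.TFT
Step 2: 8 trees catch fire, 6 burn out
  ..TT.T
  ..TTFT
  .FTF.F
  F.F...
  TT.F.F
Step 3: 4 trees catch fire, 8 burn out
  ..TT.T
  ..TF.F
  ..F...
  ......
  FT....
Step 4: 4 trees catch fire, 4 burn out
  ..TF.F
  ..F...
  ......
  ......
  .F....
Step 5: 1 trees catch fire, 4 burn out
  ..F...
  ......
  ......
  ......
  ......
Step 6: 0 trees catch fire, 1 burn out
  ......
  ......
  ......
  ......
  ......

......
......
......
......
......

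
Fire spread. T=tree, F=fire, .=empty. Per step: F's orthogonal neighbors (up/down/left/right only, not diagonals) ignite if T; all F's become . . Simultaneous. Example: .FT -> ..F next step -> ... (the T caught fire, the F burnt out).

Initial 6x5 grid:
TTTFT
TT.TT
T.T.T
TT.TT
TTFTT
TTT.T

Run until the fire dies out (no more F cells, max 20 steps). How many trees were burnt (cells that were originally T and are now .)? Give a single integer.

Step 1: +6 fires, +2 burnt (F count now 6)
Step 2: +7 fires, +6 burnt (F count now 7)
Step 3: +7 fires, +7 burnt (F count now 7)
Step 4: +2 fires, +7 burnt (F count now 2)
Step 5: +0 fires, +2 burnt (F count now 0)
Fire out after step 5
Initially T: 23, now '.': 29
Total burnt (originally-T cells now '.'): 22

Answer: 22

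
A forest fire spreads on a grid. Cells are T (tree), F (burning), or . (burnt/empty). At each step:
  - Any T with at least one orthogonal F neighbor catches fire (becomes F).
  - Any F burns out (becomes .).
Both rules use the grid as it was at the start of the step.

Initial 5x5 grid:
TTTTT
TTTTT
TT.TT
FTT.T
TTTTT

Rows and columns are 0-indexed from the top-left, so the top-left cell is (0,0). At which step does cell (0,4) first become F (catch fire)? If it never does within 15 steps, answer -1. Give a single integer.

Step 1: cell (0,4)='T' (+3 fires, +1 burnt)
Step 2: cell (0,4)='T' (+4 fires, +3 burnt)
Step 3: cell (0,4)='T' (+3 fires, +4 burnt)
Step 4: cell (0,4)='T' (+3 fires, +3 burnt)
Step 5: cell (0,4)='T' (+3 fires, +3 burnt)
Step 6: cell (0,4)='T' (+4 fires, +3 burnt)
Step 7: cell (0,4)='F' (+2 fires, +4 burnt)
  -> target ignites at step 7
Step 8: cell (0,4)='.' (+0 fires, +2 burnt)
  fire out at step 8

7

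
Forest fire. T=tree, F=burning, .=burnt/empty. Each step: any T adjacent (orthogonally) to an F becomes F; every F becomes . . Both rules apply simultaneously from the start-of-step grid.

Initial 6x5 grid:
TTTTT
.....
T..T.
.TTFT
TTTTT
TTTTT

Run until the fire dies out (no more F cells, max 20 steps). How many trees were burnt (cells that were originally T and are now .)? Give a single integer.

Step 1: +4 fires, +1 burnt (F count now 4)
Step 2: +4 fires, +4 burnt (F count now 4)
Step 3: +3 fires, +4 burnt (F count now 3)
Step 4: +2 fires, +3 burnt (F count now 2)
Step 5: +1 fires, +2 burnt (F count now 1)
Step 6: +0 fires, +1 burnt (F count now 0)
Fire out after step 6
Initially T: 20, now '.': 24
Total burnt (originally-T cells now '.'): 14

Answer: 14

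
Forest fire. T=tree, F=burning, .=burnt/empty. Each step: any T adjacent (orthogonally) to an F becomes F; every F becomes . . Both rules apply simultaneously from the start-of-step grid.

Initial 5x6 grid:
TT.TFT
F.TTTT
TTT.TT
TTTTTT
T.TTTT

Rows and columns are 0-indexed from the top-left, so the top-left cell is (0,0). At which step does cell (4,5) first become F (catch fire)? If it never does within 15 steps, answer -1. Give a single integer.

Step 1: cell (4,5)='T' (+5 fires, +2 burnt)
Step 2: cell (4,5)='T' (+6 fires, +5 burnt)
Step 3: cell (4,5)='T' (+6 fires, +6 burnt)
Step 4: cell (4,5)='T' (+4 fires, +6 burnt)
Step 5: cell (4,5)='F' (+3 fires, +4 burnt)
  -> target ignites at step 5
Step 6: cell (4,5)='.' (+0 fires, +3 burnt)
  fire out at step 6

5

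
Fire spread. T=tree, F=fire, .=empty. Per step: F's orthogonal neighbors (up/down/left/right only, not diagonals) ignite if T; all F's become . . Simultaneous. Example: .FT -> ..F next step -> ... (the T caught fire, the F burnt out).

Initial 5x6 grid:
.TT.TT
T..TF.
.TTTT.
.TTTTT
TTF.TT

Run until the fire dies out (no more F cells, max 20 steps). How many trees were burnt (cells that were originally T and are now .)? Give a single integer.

Step 1: +5 fires, +2 burnt (F count now 5)
Step 2: +7 fires, +5 burnt (F count now 7)
Step 3: +3 fires, +7 burnt (F count now 3)
Step 4: +1 fires, +3 burnt (F count now 1)
Step 5: +0 fires, +1 burnt (F count now 0)
Fire out after step 5
Initially T: 19, now '.': 27
Total burnt (originally-T cells now '.'): 16

Answer: 16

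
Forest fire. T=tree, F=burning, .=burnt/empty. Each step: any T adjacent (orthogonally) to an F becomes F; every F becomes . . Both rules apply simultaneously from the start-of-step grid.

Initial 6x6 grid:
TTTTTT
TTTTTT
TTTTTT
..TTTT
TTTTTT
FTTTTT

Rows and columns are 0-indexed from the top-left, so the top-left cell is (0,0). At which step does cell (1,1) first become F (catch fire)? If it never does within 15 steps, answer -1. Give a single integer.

Step 1: cell (1,1)='T' (+2 fires, +1 burnt)
Step 2: cell (1,1)='T' (+2 fires, +2 burnt)
Step 3: cell (1,1)='T' (+2 fires, +2 burnt)
Step 4: cell (1,1)='T' (+3 fires, +2 burnt)
Step 5: cell (1,1)='T' (+4 fires, +3 burnt)
Step 6: cell (1,1)='T' (+5 fires, +4 burnt)
Step 7: cell (1,1)='F' (+6 fires, +5 burnt)
  -> target ignites at step 7
Step 8: cell (1,1)='.' (+5 fires, +6 burnt)
Step 9: cell (1,1)='.' (+3 fires, +5 burnt)
Step 10: cell (1,1)='.' (+1 fires, +3 burnt)
Step 11: cell (1,1)='.' (+0 fires, +1 burnt)
  fire out at step 11

7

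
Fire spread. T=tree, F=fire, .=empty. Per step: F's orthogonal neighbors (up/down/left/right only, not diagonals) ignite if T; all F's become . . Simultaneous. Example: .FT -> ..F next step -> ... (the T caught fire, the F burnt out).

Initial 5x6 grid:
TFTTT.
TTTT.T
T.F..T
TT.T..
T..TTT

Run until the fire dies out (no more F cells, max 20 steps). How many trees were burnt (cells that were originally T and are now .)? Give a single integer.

Answer: 12

Derivation:
Step 1: +4 fires, +2 burnt (F count now 4)
Step 2: +3 fires, +4 burnt (F count now 3)
Step 3: +2 fires, +3 burnt (F count now 2)
Step 4: +1 fires, +2 burnt (F count now 1)
Step 5: +2 fires, +1 burnt (F count now 2)
Step 6: +0 fires, +2 burnt (F count now 0)
Fire out after step 6
Initially T: 18, now '.': 24
Total burnt (originally-T cells now '.'): 12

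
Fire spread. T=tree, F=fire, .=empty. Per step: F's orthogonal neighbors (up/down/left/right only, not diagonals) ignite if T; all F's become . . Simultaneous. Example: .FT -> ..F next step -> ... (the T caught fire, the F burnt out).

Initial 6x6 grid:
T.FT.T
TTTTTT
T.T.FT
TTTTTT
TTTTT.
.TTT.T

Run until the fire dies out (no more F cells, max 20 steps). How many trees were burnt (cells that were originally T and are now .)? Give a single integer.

Answer: 26

Derivation:
Step 1: +5 fires, +2 burnt (F count now 5)
Step 2: +7 fires, +5 burnt (F count now 7)
Step 3: +4 fires, +7 burnt (F count now 4)
Step 4: +5 fires, +4 burnt (F count now 5)
Step 5: +3 fires, +5 burnt (F count now 3)
Step 6: +2 fires, +3 burnt (F count now 2)
Step 7: +0 fires, +2 burnt (F count now 0)
Fire out after step 7
Initially T: 27, now '.': 35
Total burnt (originally-T cells now '.'): 26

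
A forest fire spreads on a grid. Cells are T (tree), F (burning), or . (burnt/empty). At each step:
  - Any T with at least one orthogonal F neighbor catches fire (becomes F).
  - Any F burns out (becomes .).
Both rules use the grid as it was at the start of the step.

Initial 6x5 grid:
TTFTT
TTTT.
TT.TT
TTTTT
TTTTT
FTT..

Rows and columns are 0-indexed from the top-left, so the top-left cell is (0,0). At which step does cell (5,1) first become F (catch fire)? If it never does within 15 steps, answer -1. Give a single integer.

Step 1: cell (5,1)='F' (+5 fires, +2 burnt)
  -> target ignites at step 1
Step 2: cell (5,1)='.' (+7 fires, +5 burnt)
Step 3: cell (5,1)='.' (+6 fires, +7 burnt)
Step 4: cell (5,1)='.' (+4 fires, +6 burnt)
Step 5: cell (5,1)='.' (+2 fires, +4 burnt)
Step 6: cell (5,1)='.' (+0 fires, +2 burnt)
  fire out at step 6

1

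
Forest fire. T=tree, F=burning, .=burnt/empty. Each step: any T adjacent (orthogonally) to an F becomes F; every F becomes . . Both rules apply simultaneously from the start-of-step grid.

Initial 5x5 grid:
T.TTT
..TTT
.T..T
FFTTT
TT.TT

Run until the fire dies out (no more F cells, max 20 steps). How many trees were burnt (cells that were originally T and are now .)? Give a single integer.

Answer: 15

Derivation:
Step 1: +4 fires, +2 burnt (F count now 4)
Step 2: +1 fires, +4 burnt (F count now 1)
Step 3: +2 fires, +1 burnt (F count now 2)
Step 4: +2 fires, +2 burnt (F count now 2)
Step 5: +1 fires, +2 burnt (F count now 1)
Step 6: +2 fires, +1 burnt (F count now 2)
Step 7: +2 fires, +2 burnt (F count now 2)
Step 8: +1 fires, +2 burnt (F count now 1)
Step 9: +0 fires, +1 burnt (F count now 0)
Fire out after step 9
Initially T: 16, now '.': 24
Total burnt (originally-T cells now '.'): 15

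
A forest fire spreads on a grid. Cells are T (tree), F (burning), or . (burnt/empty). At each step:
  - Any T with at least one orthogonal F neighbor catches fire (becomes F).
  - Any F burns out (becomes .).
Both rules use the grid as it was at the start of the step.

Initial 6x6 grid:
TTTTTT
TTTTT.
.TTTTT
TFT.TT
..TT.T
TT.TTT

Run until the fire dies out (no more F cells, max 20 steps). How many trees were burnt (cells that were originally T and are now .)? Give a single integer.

Answer: 26

Derivation:
Step 1: +3 fires, +1 burnt (F count now 3)
Step 2: +3 fires, +3 burnt (F count now 3)
Step 3: +5 fires, +3 burnt (F count now 5)
Step 4: +5 fires, +5 burnt (F count now 5)
Step 5: +5 fires, +5 burnt (F count now 5)
Step 6: +3 fires, +5 burnt (F count now 3)
Step 7: +2 fires, +3 burnt (F count now 2)
Step 8: +0 fires, +2 burnt (F count now 0)
Fire out after step 8
Initially T: 28, now '.': 34
Total burnt (originally-T cells now '.'): 26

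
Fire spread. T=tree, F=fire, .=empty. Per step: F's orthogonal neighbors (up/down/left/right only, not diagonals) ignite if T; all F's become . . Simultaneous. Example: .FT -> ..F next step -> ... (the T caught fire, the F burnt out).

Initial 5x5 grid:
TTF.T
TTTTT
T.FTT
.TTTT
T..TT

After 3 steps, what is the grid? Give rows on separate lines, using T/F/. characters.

Step 1: 4 trees catch fire, 2 burn out
  TF..T
  TTFTT
  T..FT
  .TFTT
  T..TT
Step 2: 6 trees catch fire, 4 burn out
  F...T
  TF.FT
  T...F
  .F.FT
  T..TT
Step 3: 4 trees catch fire, 6 burn out
  ....T
  F...F
  T....
  ....F
  T..FT

....T
F...F
T....
....F
T..FT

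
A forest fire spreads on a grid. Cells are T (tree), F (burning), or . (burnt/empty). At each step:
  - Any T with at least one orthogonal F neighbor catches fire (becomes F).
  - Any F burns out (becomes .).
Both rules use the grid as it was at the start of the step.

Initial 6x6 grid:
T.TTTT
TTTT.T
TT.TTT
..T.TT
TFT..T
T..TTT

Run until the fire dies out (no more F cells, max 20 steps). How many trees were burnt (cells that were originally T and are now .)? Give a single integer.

Answer: 4

Derivation:
Step 1: +2 fires, +1 burnt (F count now 2)
Step 2: +2 fires, +2 burnt (F count now 2)
Step 3: +0 fires, +2 burnt (F count now 0)
Fire out after step 3
Initially T: 25, now '.': 15
Total burnt (originally-T cells now '.'): 4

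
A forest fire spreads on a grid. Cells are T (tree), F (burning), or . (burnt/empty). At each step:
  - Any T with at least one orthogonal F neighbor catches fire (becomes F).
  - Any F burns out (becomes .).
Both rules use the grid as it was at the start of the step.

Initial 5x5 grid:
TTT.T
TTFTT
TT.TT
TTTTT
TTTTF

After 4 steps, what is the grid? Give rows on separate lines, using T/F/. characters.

Step 1: 5 trees catch fire, 2 burn out
  TTF.T
  TF.FT
  TT.TT
  TTTTF
  TTTF.
Step 2: 8 trees catch fire, 5 burn out
  TF..T
  F...F
  TF.FF
  TTTF.
  TTF..
Step 3: 6 trees catch fire, 8 burn out
  F...F
  .....
  F....
  TFF..
  TF...
Step 4: 2 trees catch fire, 6 burn out
  .....
  .....
  .....
  F....
  F....

.....
.....
.....
F....
F....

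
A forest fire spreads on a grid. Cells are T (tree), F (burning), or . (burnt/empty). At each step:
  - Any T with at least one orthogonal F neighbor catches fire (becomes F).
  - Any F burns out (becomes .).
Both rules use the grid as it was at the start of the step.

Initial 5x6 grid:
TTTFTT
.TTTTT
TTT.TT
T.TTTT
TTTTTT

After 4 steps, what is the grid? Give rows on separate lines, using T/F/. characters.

Step 1: 3 trees catch fire, 1 burn out
  TTF.FT
  .TTFTT
  TTT.TT
  T.TTTT
  TTTTTT
Step 2: 4 trees catch fire, 3 burn out
  TF...F
  .TF.FT
  TTT.TT
  T.TTTT
  TTTTTT
Step 3: 5 trees catch fire, 4 burn out
  F.....
  .F...F
  TTF.FT
  T.TTTT
  TTTTTT
Step 4: 4 trees catch fire, 5 burn out
  ......
  ......
  TF...F
  T.FTFT
  TTTTTT

......
......
TF...F
T.FTFT
TTTTTT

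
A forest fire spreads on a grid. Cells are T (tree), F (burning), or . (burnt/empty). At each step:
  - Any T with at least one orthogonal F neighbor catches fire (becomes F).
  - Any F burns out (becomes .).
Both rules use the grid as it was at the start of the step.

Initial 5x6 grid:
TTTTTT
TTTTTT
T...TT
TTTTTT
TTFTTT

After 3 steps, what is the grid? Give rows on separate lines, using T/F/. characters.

Step 1: 3 trees catch fire, 1 burn out
  TTTTTT
  TTTTTT
  T...TT
  TTFTTT
  TF.FTT
Step 2: 4 trees catch fire, 3 burn out
  TTTTTT
  TTTTTT
  T...TT
  TF.FTT
  F...FT
Step 3: 3 trees catch fire, 4 burn out
  TTTTTT
  TTTTTT
  T...TT
  F...FT
  .....F

TTTTTT
TTTTTT
T...TT
F...FT
.....F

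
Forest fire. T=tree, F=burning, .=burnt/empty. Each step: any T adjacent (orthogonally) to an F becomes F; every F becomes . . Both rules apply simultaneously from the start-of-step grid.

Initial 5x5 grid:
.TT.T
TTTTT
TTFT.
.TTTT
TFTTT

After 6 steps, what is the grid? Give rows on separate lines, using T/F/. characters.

Step 1: 7 trees catch fire, 2 burn out
  .TT.T
  TTFTT
  TF.F.
  .FFTT
  F.FTT
Step 2: 6 trees catch fire, 7 burn out
  .TF.T
  TF.FT
  F....
  ...FT
  ...FT
Step 3: 5 trees catch fire, 6 burn out
  .F..T
  F...F
  .....
  ....F
  ....F
Step 4: 1 trees catch fire, 5 burn out
  ....F
  .....
  .....
  .....
  .....
Step 5: 0 trees catch fire, 1 burn out
  .....
  .....
  .....
  .....
  .....
Step 6: 0 trees catch fire, 0 burn out
  .....
  .....
  .....
  .....
  .....

.....
.....
.....
.....
.....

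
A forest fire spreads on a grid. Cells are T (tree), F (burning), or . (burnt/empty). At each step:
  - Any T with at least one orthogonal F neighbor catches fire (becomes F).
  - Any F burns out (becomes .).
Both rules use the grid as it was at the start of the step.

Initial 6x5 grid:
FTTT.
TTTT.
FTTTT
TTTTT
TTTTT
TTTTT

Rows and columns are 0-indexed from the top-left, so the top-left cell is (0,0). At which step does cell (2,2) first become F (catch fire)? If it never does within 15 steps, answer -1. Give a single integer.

Step 1: cell (2,2)='T' (+4 fires, +2 burnt)
Step 2: cell (2,2)='F' (+5 fires, +4 burnt)
  -> target ignites at step 2
Step 3: cell (2,2)='.' (+6 fires, +5 burnt)
Step 4: cell (2,2)='.' (+5 fires, +6 burnt)
Step 5: cell (2,2)='.' (+3 fires, +5 burnt)
Step 6: cell (2,2)='.' (+2 fires, +3 burnt)
Step 7: cell (2,2)='.' (+1 fires, +2 burnt)
Step 8: cell (2,2)='.' (+0 fires, +1 burnt)
  fire out at step 8

2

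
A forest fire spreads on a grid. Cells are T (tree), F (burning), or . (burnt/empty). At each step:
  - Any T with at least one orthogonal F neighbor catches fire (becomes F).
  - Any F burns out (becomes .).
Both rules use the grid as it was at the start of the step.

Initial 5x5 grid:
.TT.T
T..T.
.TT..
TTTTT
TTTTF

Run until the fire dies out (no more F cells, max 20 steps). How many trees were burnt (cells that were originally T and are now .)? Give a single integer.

Step 1: +2 fires, +1 burnt (F count now 2)
Step 2: +2 fires, +2 burnt (F count now 2)
Step 3: +2 fires, +2 burnt (F count now 2)
Step 4: +3 fires, +2 burnt (F count now 3)
Step 5: +2 fires, +3 burnt (F count now 2)
Step 6: +0 fires, +2 burnt (F count now 0)
Fire out after step 6
Initially T: 16, now '.': 20
Total burnt (originally-T cells now '.'): 11

Answer: 11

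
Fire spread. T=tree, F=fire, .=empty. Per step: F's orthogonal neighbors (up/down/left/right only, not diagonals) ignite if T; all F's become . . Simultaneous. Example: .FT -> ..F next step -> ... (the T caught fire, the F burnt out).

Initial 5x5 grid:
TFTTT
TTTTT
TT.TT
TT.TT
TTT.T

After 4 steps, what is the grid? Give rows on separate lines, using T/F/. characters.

Step 1: 3 trees catch fire, 1 burn out
  F.FTT
  TFTTT
  TT.TT
  TT.TT
  TTT.T
Step 2: 4 trees catch fire, 3 burn out
  ...FT
  F.FTT
  TF.TT
  TT.TT
  TTT.T
Step 3: 4 trees catch fire, 4 burn out
  ....F
  ...FT
  F..TT
  TF.TT
  TTT.T
Step 4: 4 trees catch fire, 4 burn out
  .....
  ....F
  ...FT
  F..TT
  TFT.T

.....
....F
...FT
F..TT
TFT.T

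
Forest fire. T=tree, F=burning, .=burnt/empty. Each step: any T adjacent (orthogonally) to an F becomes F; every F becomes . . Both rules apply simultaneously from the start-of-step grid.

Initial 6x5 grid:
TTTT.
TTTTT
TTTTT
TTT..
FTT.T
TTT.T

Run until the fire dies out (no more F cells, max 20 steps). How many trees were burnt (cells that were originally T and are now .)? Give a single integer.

Answer: 22

Derivation:
Step 1: +3 fires, +1 burnt (F count now 3)
Step 2: +4 fires, +3 burnt (F count now 4)
Step 3: +4 fires, +4 burnt (F count now 4)
Step 4: +3 fires, +4 burnt (F count now 3)
Step 5: +3 fires, +3 burnt (F count now 3)
Step 6: +3 fires, +3 burnt (F count now 3)
Step 7: +2 fires, +3 burnt (F count now 2)
Step 8: +0 fires, +2 burnt (F count now 0)
Fire out after step 8
Initially T: 24, now '.': 28
Total burnt (originally-T cells now '.'): 22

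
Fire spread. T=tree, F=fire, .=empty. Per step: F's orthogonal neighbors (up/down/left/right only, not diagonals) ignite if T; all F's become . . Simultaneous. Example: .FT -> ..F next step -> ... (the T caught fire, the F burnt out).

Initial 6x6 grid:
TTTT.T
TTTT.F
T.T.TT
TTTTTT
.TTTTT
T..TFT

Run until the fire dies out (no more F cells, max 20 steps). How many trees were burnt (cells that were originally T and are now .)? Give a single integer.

Step 1: +5 fires, +2 burnt (F count now 5)
Step 2: +5 fires, +5 burnt (F count now 5)
Step 3: +2 fires, +5 burnt (F count now 2)
Step 4: +2 fires, +2 burnt (F count now 2)
Step 5: +2 fires, +2 burnt (F count now 2)
Step 6: +2 fires, +2 burnt (F count now 2)
Step 7: +4 fires, +2 burnt (F count now 4)
Step 8: +3 fires, +4 burnt (F count now 3)
Step 9: +1 fires, +3 burnt (F count now 1)
Step 10: +0 fires, +1 burnt (F count now 0)
Fire out after step 10
Initially T: 27, now '.': 35
Total burnt (originally-T cells now '.'): 26

Answer: 26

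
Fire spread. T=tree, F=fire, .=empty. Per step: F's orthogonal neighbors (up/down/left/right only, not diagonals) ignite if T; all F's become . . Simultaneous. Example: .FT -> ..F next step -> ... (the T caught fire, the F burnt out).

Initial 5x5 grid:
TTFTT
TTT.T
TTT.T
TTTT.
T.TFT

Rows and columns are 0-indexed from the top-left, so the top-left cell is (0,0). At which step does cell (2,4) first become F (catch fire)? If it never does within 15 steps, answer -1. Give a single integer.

Step 1: cell (2,4)='T' (+6 fires, +2 burnt)
Step 2: cell (2,4)='T' (+5 fires, +6 burnt)
Step 3: cell (2,4)='T' (+4 fires, +5 burnt)
Step 4: cell (2,4)='F' (+3 fires, +4 burnt)
  -> target ignites at step 4
Step 5: cell (2,4)='.' (+1 fires, +3 burnt)
Step 6: cell (2,4)='.' (+0 fires, +1 burnt)
  fire out at step 6

4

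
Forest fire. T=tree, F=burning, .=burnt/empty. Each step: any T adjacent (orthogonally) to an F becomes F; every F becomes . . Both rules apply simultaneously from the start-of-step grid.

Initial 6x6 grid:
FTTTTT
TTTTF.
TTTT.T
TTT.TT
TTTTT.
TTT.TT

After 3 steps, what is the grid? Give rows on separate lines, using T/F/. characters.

Step 1: 4 trees catch fire, 2 burn out
  .FTTFT
  FTTF..
  TTTT.T
  TTT.TT
  TTTTT.
  TTT.TT
Step 2: 7 trees catch fire, 4 burn out
  ..FF.F
  .FF...
  FTTF.T
  TTT.TT
  TTTTT.
  TTT.TT
Step 3: 3 trees catch fire, 7 burn out
  ......
  ......
  .FF..T
  FTT.TT
  TTTTT.
  TTT.TT

......
......
.FF..T
FTT.TT
TTTTT.
TTT.TT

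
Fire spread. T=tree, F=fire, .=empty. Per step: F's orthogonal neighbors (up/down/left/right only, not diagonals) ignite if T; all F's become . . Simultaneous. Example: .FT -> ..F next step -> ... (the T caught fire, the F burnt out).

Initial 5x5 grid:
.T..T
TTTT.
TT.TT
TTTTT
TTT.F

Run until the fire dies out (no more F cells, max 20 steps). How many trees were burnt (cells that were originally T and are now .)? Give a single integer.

Answer: 17

Derivation:
Step 1: +1 fires, +1 burnt (F count now 1)
Step 2: +2 fires, +1 burnt (F count now 2)
Step 3: +2 fires, +2 burnt (F count now 2)
Step 4: +3 fires, +2 burnt (F count now 3)
Step 5: +4 fires, +3 burnt (F count now 4)
Step 6: +3 fires, +4 burnt (F count now 3)
Step 7: +2 fires, +3 burnt (F count now 2)
Step 8: +0 fires, +2 burnt (F count now 0)
Fire out after step 8
Initially T: 18, now '.': 24
Total burnt (originally-T cells now '.'): 17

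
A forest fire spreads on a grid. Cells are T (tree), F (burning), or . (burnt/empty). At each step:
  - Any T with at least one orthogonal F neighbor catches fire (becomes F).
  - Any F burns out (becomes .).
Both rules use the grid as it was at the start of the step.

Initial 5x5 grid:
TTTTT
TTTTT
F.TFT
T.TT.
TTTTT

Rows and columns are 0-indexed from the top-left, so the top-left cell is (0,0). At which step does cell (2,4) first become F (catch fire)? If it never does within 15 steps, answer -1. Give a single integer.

Step 1: cell (2,4)='F' (+6 fires, +2 burnt)
  -> target ignites at step 1
Step 2: cell (2,4)='.' (+8 fires, +6 burnt)
Step 3: cell (2,4)='.' (+6 fires, +8 burnt)
Step 4: cell (2,4)='.' (+0 fires, +6 burnt)
  fire out at step 4

1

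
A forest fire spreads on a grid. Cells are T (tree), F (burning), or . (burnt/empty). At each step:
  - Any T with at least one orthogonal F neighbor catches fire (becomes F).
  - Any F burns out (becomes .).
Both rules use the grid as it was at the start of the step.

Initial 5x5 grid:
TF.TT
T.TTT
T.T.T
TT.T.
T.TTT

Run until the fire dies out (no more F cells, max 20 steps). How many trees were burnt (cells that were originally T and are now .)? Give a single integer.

Step 1: +1 fires, +1 burnt (F count now 1)
Step 2: +1 fires, +1 burnt (F count now 1)
Step 3: +1 fires, +1 burnt (F count now 1)
Step 4: +1 fires, +1 burnt (F count now 1)
Step 5: +2 fires, +1 burnt (F count now 2)
Step 6: +0 fires, +2 burnt (F count now 0)
Fire out after step 6
Initially T: 17, now '.': 14
Total burnt (originally-T cells now '.'): 6

Answer: 6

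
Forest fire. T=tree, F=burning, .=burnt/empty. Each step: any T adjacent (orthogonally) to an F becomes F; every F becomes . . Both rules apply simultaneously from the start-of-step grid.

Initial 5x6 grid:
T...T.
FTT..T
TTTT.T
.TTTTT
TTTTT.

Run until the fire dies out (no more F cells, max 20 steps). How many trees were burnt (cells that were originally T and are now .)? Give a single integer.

Answer: 19

Derivation:
Step 1: +3 fires, +1 burnt (F count now 3)
Step 2: +2 fires, +3 burnt (F count now 2)
Step 3: +2 fires, +2 burnt (F count now 2)
Step 4: +3 fires, +2 burnt (F count now 3)
Step 5: +3 fires, +3 burnt (F count now 3)
Step 6: +2 fires, +3 burnt (F count now 2)
Step 7: +2 fires, +2 burnt (F count now 2)
Step 8: +1 fires, +2 burnt (F count now 1)
Step 9: +1 fires, +1 burnt (F count now 1)
Step 10: +0 fires, +1 burnt (F count now 0)
Fire out after step 10
Initially T: 20, now '.': 29
Total burnt (originally-T cells now '.'): 19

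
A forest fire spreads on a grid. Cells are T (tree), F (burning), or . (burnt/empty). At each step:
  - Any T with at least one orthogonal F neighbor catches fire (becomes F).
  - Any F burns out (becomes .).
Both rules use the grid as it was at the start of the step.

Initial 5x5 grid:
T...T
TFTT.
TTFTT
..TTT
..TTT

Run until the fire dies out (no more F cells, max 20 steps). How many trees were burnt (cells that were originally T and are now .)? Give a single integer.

Answer: 14

Derivation:
Step 1: +5 fires, +2 burnt (F count now 5)
Step 2: +6 fires, +5 burnt (F count now 6)
Step 3: +2 fires, +6 burnt (F count now 2)
Step 4: +1 fires, +2 burnt (F count now 1)
Step 5: +0 fires, +1 burnt (F count now 0)
Fire out after step 5
Initially T: 15, now '.': 24
Total burnt (originally-T cells now '.'): 14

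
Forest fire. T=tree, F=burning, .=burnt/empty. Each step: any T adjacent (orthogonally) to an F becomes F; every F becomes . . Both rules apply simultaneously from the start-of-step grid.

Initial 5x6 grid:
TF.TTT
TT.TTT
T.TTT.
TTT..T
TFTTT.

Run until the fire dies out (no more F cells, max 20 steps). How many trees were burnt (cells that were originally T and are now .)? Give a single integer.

Answer: 20

Derivation:
Step 1: +5 fires, +2 burnt (F count now 5)
Step 2: +4 fires, +5 burnt (F count now 4)
Step 3: +3 fires, +4 burnt (F count now 3)
Step 4: +1 fires, +3 burnt (F count now 1)
Step 5: +2 fires, +1 burnt (F count now 2)
Step 6: +2 fires, +2 burnt (F count now 2)
Step 7: +2 fires, +2 burnt (F count now 2)
Step 8: +1 fires, +2 burnt (F count now 1)
Step 9: +0 fires, +1 burnt (F count now 0)
Fire out after step 9
Initially T: 21, now '.': 29
Total burnt (originally-T cells now '.'): 20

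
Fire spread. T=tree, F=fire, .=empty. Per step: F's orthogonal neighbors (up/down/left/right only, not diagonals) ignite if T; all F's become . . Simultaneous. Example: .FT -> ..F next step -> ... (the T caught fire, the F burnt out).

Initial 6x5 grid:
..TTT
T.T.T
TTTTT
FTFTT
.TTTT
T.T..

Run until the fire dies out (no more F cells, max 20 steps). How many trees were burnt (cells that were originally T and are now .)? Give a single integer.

Answer: 19

Derivation:
Step 1: +5 fires, +2 burnt (F count now 5)
Step 2: +8 fires, +5 burnt (F count now 8)
Step 3: +3 fires, +8 burnt (F count now 3)
Step 4: +2 fires, +3 burnt (F count now 2)
Step 5: +1 fires, +2 burnt (F count now 1)
Step 6: +0 fires, +1 burnt (F count now 0)
Fire out after step 6
Initially T: 20, now '.': 29
Total burnt (originally-T cells now '.'): 19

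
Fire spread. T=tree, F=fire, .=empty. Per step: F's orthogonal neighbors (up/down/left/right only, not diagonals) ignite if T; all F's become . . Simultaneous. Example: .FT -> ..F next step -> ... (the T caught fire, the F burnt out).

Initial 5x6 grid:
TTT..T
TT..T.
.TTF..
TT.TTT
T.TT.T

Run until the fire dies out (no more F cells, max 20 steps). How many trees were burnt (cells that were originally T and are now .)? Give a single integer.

Answer: 16

Derivation:
Step 1: +2 fires, +1 burnt (F count now 2)
Step 2: +3 fires, +2 burnt (F count now 3)
Step 3: +4 fires, +3 burnt (F count now 4)
Step 4: +4 fires, +4 burnt (F count now 4)
Step 5: +3 fires, +4 burnt (F count now 3)
Step 6: +0 fires, +3 burnt (F count now 0)
Fire out after step 6
Initially T: 18, now '.': 28
Total burnt (originally-T cells now '.'): 16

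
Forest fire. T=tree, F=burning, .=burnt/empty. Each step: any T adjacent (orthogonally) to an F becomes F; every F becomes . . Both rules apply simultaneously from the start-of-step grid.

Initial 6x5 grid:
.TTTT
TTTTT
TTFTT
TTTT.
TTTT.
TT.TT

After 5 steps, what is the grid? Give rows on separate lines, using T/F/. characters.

Step 1: 4 trees catch fire, 1 burn out
  .TTTT
  TTFTT
  TF.FT
  TTFT.
  TTTT.
  TT.TT
Step 2: 8 trees catch fire, 4 burn out
  .TFTT
  TF.FT
  F...F
  TF.F.
  TTFT.
  TT.TT
Step 3: 7 trees catch fire, 8 burn out
  .F.FT
  F...F
  .....
  F....
  TF.F.
  TT.TT
Step 4: 4 trees catch fire, 7 burn out
  ....F
  .....
  .....
  .....
  F....
  TF.FT
Step 5: 2 trees catch fire, 4 burn out
  .....
  .....
  .....
  .....
  .....
  F...F

.....
.....
.....
.....
.....
F...F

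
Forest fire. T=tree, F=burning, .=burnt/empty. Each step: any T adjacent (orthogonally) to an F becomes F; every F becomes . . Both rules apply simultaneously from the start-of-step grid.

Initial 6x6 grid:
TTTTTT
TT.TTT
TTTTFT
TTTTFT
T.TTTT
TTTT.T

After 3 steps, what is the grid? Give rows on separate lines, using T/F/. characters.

Step 1: 6 trees catch fire, 2 burn out
  TTTTTT
  TT.TFT
  TTTF.F
  TTTF.F
  T.TTFT
  TTTT.T
Step 2: 7 trees catch fire, 6 burn out
  TTTTFT
  TT.F.F
  TTF...
  TTF...
  T.TF.F
  TTTT.T
Step 3: 7 trees catch fire, 7 burn out
  TTTF.F
  TT....
  TF....
  TF....
  T.F...
  TTTF.F

TTTF.F
TT....
TF....
TF....
T.F...
TTTF.F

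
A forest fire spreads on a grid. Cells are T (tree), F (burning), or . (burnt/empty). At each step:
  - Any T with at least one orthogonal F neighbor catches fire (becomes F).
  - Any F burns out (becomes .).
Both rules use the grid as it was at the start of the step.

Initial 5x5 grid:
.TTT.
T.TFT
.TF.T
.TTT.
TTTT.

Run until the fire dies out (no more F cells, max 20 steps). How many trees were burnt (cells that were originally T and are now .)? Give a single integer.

Step 1: +5 fires, +2 burnt (F count now 5)
Step 2: +5 fires, +5 burnt (F count now 5)
Step 3: +3 fires, +5 burnt (F count now 3)
Step 4: +1 fires, +3 burnt (F count now 1)
Step 5: +0 fires, +1 burnt (F count now 0)
Fire out after step 5
Initially T: 15, now '.': 24
Total burnt (originally-T cells now '.'): 14

Answer: 14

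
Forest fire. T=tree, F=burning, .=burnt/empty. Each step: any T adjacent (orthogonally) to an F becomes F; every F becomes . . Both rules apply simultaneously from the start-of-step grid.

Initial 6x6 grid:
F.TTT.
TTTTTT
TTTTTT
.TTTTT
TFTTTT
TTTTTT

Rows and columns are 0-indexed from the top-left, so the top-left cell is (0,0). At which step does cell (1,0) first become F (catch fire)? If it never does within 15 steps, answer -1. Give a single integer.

Step 1: cell (1,0)='F' (+5 fires, +2 burnt)
  -> target ignites at step 1
Step 2: cell (1,0)='.' (+7 fires, +5 burnt)
Step 3: cell (1,0)='.' (+5 fires, +7 burnt)
Step 4: cell (1,0)='.' (+6 fires, +5 burnt)
Step 5: cell (1,0)='.' (+5 fires, +6 burnt)
Step 6: cell (1,0)='.' (+3 fires, +5 burnt)
Step 7: cell (1,0)='.' (+0 fires, +3 burnt)
  fire out at step 7

1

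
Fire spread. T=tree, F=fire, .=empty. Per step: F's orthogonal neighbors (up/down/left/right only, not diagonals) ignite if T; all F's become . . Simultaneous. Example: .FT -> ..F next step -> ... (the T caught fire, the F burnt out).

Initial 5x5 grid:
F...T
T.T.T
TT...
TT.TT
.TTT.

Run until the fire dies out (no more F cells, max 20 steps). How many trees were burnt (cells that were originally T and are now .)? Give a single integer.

Answer: 10

Derivation:
Step 1: +1 fires, +1 burnt (F count now 1)
Step 2: +1 fires, +1 burnt (F count now 1)
Step 3: +2 fires, +1 burnt (F count now 2)
Step 4: +1 fires, +2 burnt (F count now 1)
Step 5: +1 fires, +1 burnt (F count now 1)
Step 6: +1 fires, +1 burnt (F count now 1)
Step 7: +1 fires, +1 burnt (F count now 1)
Step 8: +1 fires, +1 burnt (F count now 1)
Step 9: +1 fires, +1 burnt (F count now 1)
Step 10: +0 fires, +1 burnt (F count now 0)
Fire out after step 10
Initially T: 13, now '.': 22
Total burnt (originally-T cells now '.'): 10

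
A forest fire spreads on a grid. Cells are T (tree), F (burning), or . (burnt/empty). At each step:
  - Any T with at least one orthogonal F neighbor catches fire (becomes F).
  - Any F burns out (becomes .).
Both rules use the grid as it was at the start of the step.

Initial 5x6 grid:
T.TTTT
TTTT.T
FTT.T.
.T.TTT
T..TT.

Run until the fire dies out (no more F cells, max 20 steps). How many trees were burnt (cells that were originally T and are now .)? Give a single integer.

Step 1: +2 fires, +1 burnt (F count now 2)
Step 2: +4 fires, +2 burnt (F count now 4)
Step 3: +1 fires, +4 burnt (F count now 1)
Step 4: +2 fires, +1 burnt (F count now 2)
Step 5: +1 fires, +2 burnt (F count now 1)
Step 6: +1 fires, +1 burnt (F count now 1)
Step 7: +1 fires, +1 burnt (F count now 1)
Step 8: +1 fires, +1 burnt (F count now 1)
Step 9: +0 fires, +1 burnt (F count now 0)
Fire out after step 9
Initially T: 20, now '.': 23
Total burnt (originally-T cells now '.'): 13

Answer: 13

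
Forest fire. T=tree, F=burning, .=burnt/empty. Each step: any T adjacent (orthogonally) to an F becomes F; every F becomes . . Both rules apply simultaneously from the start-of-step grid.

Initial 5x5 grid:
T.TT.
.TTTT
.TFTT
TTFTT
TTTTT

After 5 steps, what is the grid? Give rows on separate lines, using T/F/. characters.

Step 1: 6 trees catch fire, 2 burn out
  T.TT.
  .TFTT
  .F.FT
  TF.FT
  TTFTT
Step 2: 8 trees catch fire, 6 burn out
  T.FT.
  .F.FT
  ....F
  F...F
  TF.FT
Step 3: 4 trees catch fire, 8 burn out
  T..F.
  ....F
  .....
  .....
  F...F
Step 4: 0 trees catch fire, 4 burn out
  T....
  .....
  .....
  .....
  .....
Step 5: 0 trees catch fire, 0 burn out
  T....
  .....
  .....
  .....
  .....

T....
.....
.....
.....
.....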